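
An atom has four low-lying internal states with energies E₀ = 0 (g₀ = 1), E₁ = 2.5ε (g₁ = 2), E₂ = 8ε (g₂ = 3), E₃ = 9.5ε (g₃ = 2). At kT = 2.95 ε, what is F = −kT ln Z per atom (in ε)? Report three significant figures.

-2.24 ε

Eᵢ/kT = 0, 0.84746, 2.7119, 3.2203.
Z = Σ gᵢe^(−Eᵢ/kT) = 1·e^(−0) + 2·e^(−0.84746) + 3·e^(−2.7119) + 2·e^(−3.2203) = 1.0000 + 0.85700 + 0.19923 + 0.079886 = 2.1361.
F = −kT ln Z = −2.95 × ln(2.1361) = −2.95 × 0.75898 = -2.24 ε.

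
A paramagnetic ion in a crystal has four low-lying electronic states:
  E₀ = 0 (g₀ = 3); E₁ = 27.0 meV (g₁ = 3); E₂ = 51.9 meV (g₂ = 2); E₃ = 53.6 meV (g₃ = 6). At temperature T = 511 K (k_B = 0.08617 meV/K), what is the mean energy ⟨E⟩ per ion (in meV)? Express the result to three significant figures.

24.4 meV

k_BT = 0.08617 × 511 K = 44.033 meV.
Eᵢ/kT = 0, 0.61318, 1.1787, 1.2173.
Z = Σ gᵢe^(−Eᵢ/kT) = 3·e^(−0) + 3·e^(−0.61318) + 2·e^(−1.1787) + 6·e^(−1.2173) = 3.0000 + 1.6249 + 0.61536 + 1.7762 = 7.0165.
⟨E⟩ = Σ Eᵢ gᵢe^(−Eᵢ/kT) / Z = (0·3.0000 + 27.0·1.6249 + 51.9·0.61536 + 53.6·1.7762) / 7.0165 = 24.4 meV.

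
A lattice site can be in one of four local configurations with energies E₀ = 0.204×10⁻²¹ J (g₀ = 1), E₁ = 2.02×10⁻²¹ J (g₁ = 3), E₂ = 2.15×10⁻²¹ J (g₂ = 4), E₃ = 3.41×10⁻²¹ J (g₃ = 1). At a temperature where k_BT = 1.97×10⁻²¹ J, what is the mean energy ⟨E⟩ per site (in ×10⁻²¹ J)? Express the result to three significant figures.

Eᵢ/kT = 0.10355, 1.0254, 1.0914, 1.7310.
Z = Σ gᵢe^(−Eᵢ/kT) = 1·e^(−0.10355) + 3·e^(−1.0254) + 4·e^(−1.0914) + 1·e^(−1.7310) = 0.90163 + 1.0760 + 1.3430 + 0.17711 = 3.4977.
⟨E⟩ = Σ Eᵢ gᵢe^(−Eᵢ/kT) / Z = (0.204·0.90163 + 2.02·1.0760 + 2.15·1.3430 + 3.41·0.17711) / 3.4977 = 1.67 ×10⁻²¹ J.

1.67 ×10⁻²¹ J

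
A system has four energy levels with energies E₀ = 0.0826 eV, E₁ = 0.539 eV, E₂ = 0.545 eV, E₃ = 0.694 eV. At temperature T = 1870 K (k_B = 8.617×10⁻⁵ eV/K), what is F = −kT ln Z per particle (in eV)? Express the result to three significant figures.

0.0618 eV

k_BT = 8.617×10⁻⁵ × 1870 K = 0.16114 eV.
Eᵢ/kT = 0.51260, 3.3449, 3.3822, 4.3068.
Z = Σ e^(−Eᵢ/kT) = e^(−0.51260) + e^(−3.3449) + e^(−3.3822) + e^(−4.3068) = 0.59894 + 0.035264 + 0.033973 + 0.013477 = 0.68165.
F = −kT ln Z = −0.16114 × ln(0.68165) = −0.16114 × -0.38324 = 0.0618 eV.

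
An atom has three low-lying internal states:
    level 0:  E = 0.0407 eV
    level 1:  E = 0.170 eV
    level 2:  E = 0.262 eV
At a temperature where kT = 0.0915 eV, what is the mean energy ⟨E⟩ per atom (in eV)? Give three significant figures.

0.0791 eV

Eᵢ/kT = 0.44481, 1.8579, 2.8634.
Z = Σ e^(−Eᵢ/kT) = e^(−0.44481) + e^(−1.8579) + e^(−2.8634) = 0.64095 + 0.15600 + 0.057074 = 0.85402.
⟨E⟩ = Σ Eᵢ e^(−Eᵢ/kT) / Z = (0.0407·0.64095 + 0.170·0.15600 + 0.262·0.057074) / 0.85402 = 0.0791 eV.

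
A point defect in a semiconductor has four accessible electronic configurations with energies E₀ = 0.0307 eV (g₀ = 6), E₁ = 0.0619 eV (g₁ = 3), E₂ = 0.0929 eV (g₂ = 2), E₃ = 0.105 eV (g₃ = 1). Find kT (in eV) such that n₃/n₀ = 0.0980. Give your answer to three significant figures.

n₃/n₀ = (g₃/g₀) exp[−(E₃−E₀)/kT] = 0.0980.
⇒ (E₃−E₀)/kT = ln((1/6)/0.0980) = ln(1.7007) = 0.53104.
kT = 0.0743 eV / 0.53104 = 0.140 eV.

0.140 eV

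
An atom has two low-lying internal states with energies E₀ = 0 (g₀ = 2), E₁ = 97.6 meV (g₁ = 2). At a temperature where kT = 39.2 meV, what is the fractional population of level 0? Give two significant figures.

Eᵢ/kT = 0, 2.490.
Z = Σ gᵢe^(−Eᵢ/kT) = 2·e^(−0) + 2·e^(−2.490) = 2.000 + 0.1658 = 2.166.
P₀ = g₀ e^(−E₀/kT) / Z = 2.000/2.166 = 0.92.

0.92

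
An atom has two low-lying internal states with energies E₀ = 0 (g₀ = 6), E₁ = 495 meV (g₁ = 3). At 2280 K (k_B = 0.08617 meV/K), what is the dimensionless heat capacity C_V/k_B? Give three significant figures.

k_BT = 0.08617 × 2280 K = 196.47 meV.
Eᵢ/kT = 0, 2.5195.
Z = Σ gᵢe^(−Eᵢ/kT) = 6·e^(−0) + 3·e^(−2.5195) = 6.0000 + 0.24150 = 6.2415.
⟨E⟩ = 19.153 meV, ⟨E²⟩ = 9480.7 meV².
C_V/k_B = (⟨E²⟩ − ⟨E⟩²)/(kT)² = (9480.7 − 366.84)/38600 = 0.236.

0.236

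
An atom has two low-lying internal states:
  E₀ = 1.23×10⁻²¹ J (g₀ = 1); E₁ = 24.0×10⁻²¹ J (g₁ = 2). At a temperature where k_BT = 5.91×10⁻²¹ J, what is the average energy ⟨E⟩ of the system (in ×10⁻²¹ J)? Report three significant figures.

Eᵢ/kT = 0.20812, 4.0609.
Z = Σ gᵢe^(−Eᵢ/kT) = 1·e^(−0.20812) + 2·e^(−4.0609) = 0.81211 + 0.034467 = 0.84658.
⟨E⟩ = Σ Eᵢ gᵢe^(−Eᵢ/kT) / Z = (1.23·0.81211 + 24.0·0.034467) / 0.84658 = 2.16 ×10⁻²¹ J.

2.16 ×10⁻²¹ J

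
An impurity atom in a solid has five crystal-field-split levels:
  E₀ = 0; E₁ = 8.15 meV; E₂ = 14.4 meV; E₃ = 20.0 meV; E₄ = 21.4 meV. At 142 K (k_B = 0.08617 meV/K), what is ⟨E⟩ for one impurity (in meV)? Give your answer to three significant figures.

7.42 meV

k_BT = 0.08617 × 142 K = 12.236 meV.
Eᵢ/kT = 0, 0.66607, 1.1769, 1.6345, 1.7489.
Z = Σ e^(−Eᵢ/kT) = e^(−0) + e^(−0.66607) + e^(−1.1769) + e^(−1.6345) + e^(−1.7489) = 1.0000 + 0.51372 + 0.30823 + 0.19505 + 0.17397 = 2.1910.
⟨E⟩ = Σ Eᵢ e^(−Eᵢ/kT) / Z = (0·1.0000 + 8.15·0.51372 + 14.4·0.30823 + 20.0·0.19505 + 21.4·0.17397) / 2.1910 = 7.42 meV.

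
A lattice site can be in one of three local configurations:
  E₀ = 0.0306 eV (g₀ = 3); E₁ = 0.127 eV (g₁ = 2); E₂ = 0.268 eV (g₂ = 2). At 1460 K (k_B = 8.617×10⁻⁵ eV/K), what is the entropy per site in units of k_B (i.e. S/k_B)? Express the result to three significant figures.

k_BT = 8.617×10⁻⁵ × 1460 K = 0.12581 eV.
Eᵢ/kT = 0.24322, 1.0095, 2.1302.
Z = Σ gᵢe^(−Eᵢ/kT) = 3·e^(−0.24322) + 2·e^(−1.0095) + 2·e^(−2.1302) = 2.3523 + 0.72880 + 0.23763 = 3.3187.
⟨E⟩ = Σ EᵢPᵢ = 0.068769 eV.
S/k_B = ln Z + ⟨E⟩/kT = ln(3.3187) + 0.068769/0.12581 = 1.1996 + 0.54661 = 1.75.

1.75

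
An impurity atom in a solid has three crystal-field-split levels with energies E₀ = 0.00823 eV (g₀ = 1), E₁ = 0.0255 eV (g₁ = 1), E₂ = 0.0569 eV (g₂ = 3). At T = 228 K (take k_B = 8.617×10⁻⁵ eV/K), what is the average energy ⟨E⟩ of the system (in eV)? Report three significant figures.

0.0199 eV

k_BT = 8.617×10⁻⁵ × 228 K = 0.019647 eV.
Eᵢ/kT = 0.41889, 1.2979, 2.8961.
Z = Σ gᵢe^(−Eᵢ/kT) = 1·e^(−0.41889) + 1·e^(−1.2979) + 3·e^(−2.8961) = 0.65778 + 0.27310 + 0.16571 = 1.0966.
⟨E⟩ = Σ Eᵢ gᵢe^(−Eᵢ/kT) / Z = (0.00823·0.65778 + 0.0255·0.27310 + 0.0569·0.16571) / 1.0966 = 0.0199 eV.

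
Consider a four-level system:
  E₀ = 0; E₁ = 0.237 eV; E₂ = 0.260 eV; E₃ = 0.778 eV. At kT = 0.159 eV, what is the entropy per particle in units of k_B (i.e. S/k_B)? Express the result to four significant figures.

Eᵢ/kT = 0, 1.49057, 1.63522, 4.89308.
Z = Σ e^(−Eᵢ/kT) = e^(−0) + e^(−1.49057) + e^(−1.63522) + e^(−4.89308) = 1.00000 + 0.225244 + 0.194909 + 0.00749829 = 1.42765.
⟨E⟩ = Σ EᵢPᵢ = 0.0769746 eV.
S/k_B = ln Z + ⟨E⟩/kT = ln(1.42765) + 0.0769746/0.159 = 0.356030 + 0.484117 = 0.8401.

0.8401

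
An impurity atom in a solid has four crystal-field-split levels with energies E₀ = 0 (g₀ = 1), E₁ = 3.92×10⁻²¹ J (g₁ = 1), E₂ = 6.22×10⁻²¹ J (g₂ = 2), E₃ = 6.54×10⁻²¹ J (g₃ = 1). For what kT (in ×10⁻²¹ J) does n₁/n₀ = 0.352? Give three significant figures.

3.75 ×10⁻²¹ J

n₁/n₀ = (g₁/g₀) exp[−(E₁−E₀)/kT] = 0.352.
⇒ (E₁−E₀)/kT = ln((1/1)/0.352) = ln(2.8409) = 1.0441.
kT = 3.92 ×10⁻²¹ J / 1.0441 = 3.75 ×10⁻²¹ J.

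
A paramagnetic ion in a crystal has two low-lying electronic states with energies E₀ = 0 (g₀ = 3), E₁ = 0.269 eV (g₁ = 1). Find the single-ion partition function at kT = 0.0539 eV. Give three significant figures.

Z = 3.01

Eᵢ/kT = 0, 4.9907.
Z = Σ gᵢe^(−Eᵢ/kT) = 3·e^(−0) + 1·e^(−4.9907) = 3.0000 + 0.0068009 = 3.0068.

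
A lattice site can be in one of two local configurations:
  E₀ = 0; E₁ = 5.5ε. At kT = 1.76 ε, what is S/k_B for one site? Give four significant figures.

0.1745

Eᵢ/kT = 0, 3.12500.
Z = Σ e^(−Eᵢ/kT) = e^(−0) + e^(−3.12500) = 1.00000 + 0.0439369 = 1.04394.
⟨E⟩ = Σ EᵢPᵢ = 0.231482 ε.
S/k_B = ln Z + ⟨E⟩/kT = ln(1.04394) + 0.231482/1.76 = 0.0430020 + 0.131524 = 0.1745.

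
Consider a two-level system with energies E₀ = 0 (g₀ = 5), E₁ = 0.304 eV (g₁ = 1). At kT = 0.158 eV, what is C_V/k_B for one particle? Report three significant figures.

Eᵢ/kT = 0, 1.9241.
Z = Σ gᵢe^(−Eᵢ/kT) = 5·e^(−0) + 1·e^(−1.9241) = 5.0000 + 0.14601 = 5.1460.
⟨E⟩ = 0.0086255 eV, ⟨E²⟩ = 0.0026222 eV².
C_V/k_B = (⟨E²⟩ − ⟨E⟩²)/(kT)² = (0.0026222 − 0.000074399)/0.024964 = 0.102.

0.102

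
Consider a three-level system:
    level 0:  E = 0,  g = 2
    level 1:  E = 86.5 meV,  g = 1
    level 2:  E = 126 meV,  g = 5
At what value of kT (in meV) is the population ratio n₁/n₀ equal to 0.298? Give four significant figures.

167.1 meV

n₁/n₀ = (g₁/g₀) exp[−(E₁−E₀)/kT] = 0.298.
⇒ (E₁−E₀)/kT = ln((1/2)/0.298) = ln(1.67785) = 0.517513.
kT = 86.5 meV / 0.517513 = 167.1 meV.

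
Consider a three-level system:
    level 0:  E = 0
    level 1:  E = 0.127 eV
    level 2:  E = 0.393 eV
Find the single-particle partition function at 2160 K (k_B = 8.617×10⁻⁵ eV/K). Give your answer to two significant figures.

k_BT = 8.617×10⁻⁵ × 2160 K = 0.1861 eV.
Eᵢ/kT = 0, 0.6824, 2.112.
Z = Σ e^(−Eᵢ/kT) = e^(−0) + e^(−0.6824) + e^(−2.112) = 1.000 + 0.5054 + 0.1210 = 1.626.

Z = 1.6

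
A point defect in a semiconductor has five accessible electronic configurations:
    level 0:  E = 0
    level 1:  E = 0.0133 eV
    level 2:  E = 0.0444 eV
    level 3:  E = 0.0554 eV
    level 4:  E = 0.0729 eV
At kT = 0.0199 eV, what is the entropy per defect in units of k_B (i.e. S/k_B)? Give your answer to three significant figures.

1.03

Eᵢ/kT = 0, 0.66834, 2.2312, 2.7839, 3.6633.
Z = Σ e^(−Eᵢ/kT) = e^(−0) + e^(−0.66834) + e^(−2.2312) + e^(−2.7839) + e^(−3.6633) = 1.0000 + 0.51256 + 0.10740 + 0.061797 + 0.025648 = 1.7074.
⟨E⟩ = Σ EᵢPᵢ = 0.0098857 eV.
S/k_B = ln Z + ⟨E⟩/kT = ln(1.7074) + 0.0098857/0.0199 = 0.53497 + 0.49677 = 1.03.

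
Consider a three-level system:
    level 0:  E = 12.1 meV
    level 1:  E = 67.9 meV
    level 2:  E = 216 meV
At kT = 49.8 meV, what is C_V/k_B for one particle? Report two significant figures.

0.41

Eᵢ/kT = 0.2430, 1.363, 4.337.
Z = Σ e^(−Eᵢ/kT) = e^(−0.2430) + e^(−1.363) + e^(−4.337) = 0.7843 + 0.2559 + 0.01308 = 1.053.
⟨E⟩ = 28.20 meV, ⟨E²⟩ = 1809 meV².
C_V/k_B = (⟨E²⟩ − ⟨E⟩²)/(kT)² = (1809 − 795.2)/2480 = 0.41.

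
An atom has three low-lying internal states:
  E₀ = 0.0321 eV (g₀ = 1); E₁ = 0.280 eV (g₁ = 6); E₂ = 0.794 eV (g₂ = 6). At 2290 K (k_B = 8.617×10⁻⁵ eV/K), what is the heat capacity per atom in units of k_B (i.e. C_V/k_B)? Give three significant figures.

0.752

k_BT = 8.617×10⁻⁵ × 2290 K = 0.19733 eV.
Eᵢ/kT = 0.16267, 1.4189, 4.0237.
Z = Σ gᵢe^(−Eᵢ/kT) = 1·e^(−0.16267) + 6·e^(−1.4189) + 6·e^(−4.0237) = 0.84987 + 1.4519 + 0.10732 = 2.4091.
⟨E⟩ = 0.21544 eV, ⟨E²⟩ = 0.075698 eV².
C_V/k_B = (⟨E²⟩ − ⟨E⟩²)/(kT)² = (0.075698 − 0.046414)/0.038939 = 0.752.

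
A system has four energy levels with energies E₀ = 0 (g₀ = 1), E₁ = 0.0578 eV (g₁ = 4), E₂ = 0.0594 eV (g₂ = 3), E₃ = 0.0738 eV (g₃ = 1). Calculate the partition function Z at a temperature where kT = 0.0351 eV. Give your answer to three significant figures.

Eᵢ/kT = 0, 1.6467, 1.6923, 2.1026.
Z = Σ gᵢe^(−Eᵢ/kT) = 1·e^(−0) + 4·e^(−1.6467) + 3·e^(−1.6923) + 1·e^(−2.1026) = 1.0000 + 0.77074 + 0.55229 + 0.12214 = 2.4452.

Z = 2.45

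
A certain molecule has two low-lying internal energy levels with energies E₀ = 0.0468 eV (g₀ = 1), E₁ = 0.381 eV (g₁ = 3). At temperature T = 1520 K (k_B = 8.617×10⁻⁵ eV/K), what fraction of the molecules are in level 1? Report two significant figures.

k_BT = 8.617×10⁻⁵ × 1520 K = 0.1310 eV.
Eᵢ/kT = 0.3573, 2.908.
Z = Σ gᵢe^(−Eᵢ/kT) = 1·e^(−0.3573) + 3·e^(−2.908) = 0.6996 + 0.1638 = 0.8634.
P₁ = g₁ e^(−E₁/kT) / Z = 0.1638/0.8634 = 0.19.

0.19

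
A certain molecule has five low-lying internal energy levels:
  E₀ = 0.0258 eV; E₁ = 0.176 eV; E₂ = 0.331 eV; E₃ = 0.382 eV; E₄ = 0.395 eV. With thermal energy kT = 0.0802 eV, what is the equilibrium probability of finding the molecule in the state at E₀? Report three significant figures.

0.835

Eᵢ/kT = 0.32170, 2.1945, 4.1272, 4.7631, 4.9252.
Z = Σ e^(−Eᵢ/kT) = e^(−0.32170) + e^(−2.1945) + e^(−4.1272) + e^(−4.7631) + e^(−4.9252) = 0.72492 + 0.11141 + 0.016128 + 0.0085391 + 0.0072613 = 0.86826.
P₀ = e^(−E₀/kT) / Z = 0.72492/0.86826 = 0.835.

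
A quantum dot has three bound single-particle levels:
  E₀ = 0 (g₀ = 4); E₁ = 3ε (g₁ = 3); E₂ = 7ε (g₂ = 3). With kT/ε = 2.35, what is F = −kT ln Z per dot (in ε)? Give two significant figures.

-3.8 ε

Eᵢ/kT = 0, 1.277, 2.979.
Z = Σ gᵢe^(−Eᵢ/kT) = 4·e^(−0) + 3·e^(−1.277) + 3·e^(−2.979) = 4.000 + 0.8366 + 0.1525 = 4.989.
F = −kT ln Z = −2.35 × ln(4.989) = −2.35 × 1.607 = -3.8 ε.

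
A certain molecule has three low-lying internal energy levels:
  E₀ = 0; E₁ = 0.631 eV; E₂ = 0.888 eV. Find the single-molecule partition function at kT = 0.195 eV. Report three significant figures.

Eᵢ/kT = 0, 3.2359, 4.5538.
Z = Σ e^(−Eᵢ/kT) = e^(−0) + e^(−3.2359) + e^(−4.5538) = 1.0000 + 0.039325 + 0.010527 = 1.0499.

Z = 1.05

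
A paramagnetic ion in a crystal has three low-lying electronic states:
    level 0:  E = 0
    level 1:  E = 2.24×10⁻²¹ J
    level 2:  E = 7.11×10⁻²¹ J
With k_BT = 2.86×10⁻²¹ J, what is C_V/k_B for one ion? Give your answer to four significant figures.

Eᵢ/kT = 0, 0.783217, 2.48601.
Z = Σ e^(−Eᵢ/kT) = e^(−0) + e^(−0.783217) + e^(−2.48601) = 1.00000 + 0.456934 + 0.0832414 = 1.54018.
⟨E⟩ = 1.04882, ⟨E²⟩ = 4.22077.
C_V/k_B = (⟨E²⟩ − ⟨E⟩²)/(kT)² = (4.22077 − 1.10002)/8.17960 = 0.3815.

0.3815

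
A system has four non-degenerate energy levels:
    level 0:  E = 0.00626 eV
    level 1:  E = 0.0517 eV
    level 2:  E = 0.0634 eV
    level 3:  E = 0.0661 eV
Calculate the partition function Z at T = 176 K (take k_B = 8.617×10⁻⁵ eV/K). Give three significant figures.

Z = 0.723

k_BT = 8.617×10⁻⁵ × 176 K = 0.015166 eV.
Eᵢ/kT = 0.41277, 3.4089, 4.1804, 4.3584.
Z = Σ e^(−Eᵢ/kT) = e^(−0.41277) + e^(−3.4089) + e^(−4.1804) + e^(−4.3584) = 0.66181 + 0.033078 + 0.015292 + 0.012799 = 0.72298.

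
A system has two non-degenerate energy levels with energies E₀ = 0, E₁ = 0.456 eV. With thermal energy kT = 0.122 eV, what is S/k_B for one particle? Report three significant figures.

Eᵢ/kT = 0, 3.7377.
Z = Σ e^(−Eᵢ/kT) = e^(−0) + e^(−3.7377) = 1.0000 + 0.023809 = 1.0238.
⟨E⟩ = Σ EᵢPᵢ = 0.010605 eV.
S/k_B = ln Z + ⟨E⟩/kT = ln(1.0238) + 0.010605/0.122 = 0.023521 + 0.086926 = 0.110.

0.110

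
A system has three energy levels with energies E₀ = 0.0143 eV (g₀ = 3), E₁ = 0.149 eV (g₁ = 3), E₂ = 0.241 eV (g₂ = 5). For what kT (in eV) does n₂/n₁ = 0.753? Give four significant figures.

n₂/n₁ = (g₂/g₁) exp[−(E₂−E₁)/kT] = 0.753.
⇒ (E₂−E₁)/kT = ln((5/3)/0.753) = ln(2.21337) = 0.794516.
kT = 0.092 eV / 0.794516 = 0.1158 eV.

0.1158 eV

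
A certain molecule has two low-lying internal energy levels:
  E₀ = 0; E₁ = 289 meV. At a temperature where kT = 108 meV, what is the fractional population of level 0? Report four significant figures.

Eᵢ/kT = 0, 2.67593.
Z = Σ e^(−Eᵢ/kT) = e^(−0) + e^(−2.67593) = 1.00000 + 0.0688428 = 1.06884.
P₀ = e^(−E₀/kT) / Z = 1.00000/1.06884 = 0.9356.

0.9356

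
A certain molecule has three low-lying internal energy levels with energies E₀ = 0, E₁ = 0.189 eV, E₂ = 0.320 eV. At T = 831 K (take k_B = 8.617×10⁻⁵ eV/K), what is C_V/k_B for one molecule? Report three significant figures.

k_BT = 8.617×10⁻⁵ × 831 K = 0.071607 eV.
Eᵢ/kT = 0, 2.6394, 4.4688.
Z = Σ e^(−Eᵢ/kT) = e^(−0) + e^(−2.6394) + e^(−4.4688) = 1.0000 + 0.071404 + 0.011461 = 1.0829.
⟨E⟩ = 0.015849 eV, ⟨E²⟩ = 0.0034391 eV².
C_V/k_B = (⟨E²⟩ − ⟨E⟩²)/(kT)² = (0.0034391 − 0.00025119)/0.0051276 = 0.622.

0.622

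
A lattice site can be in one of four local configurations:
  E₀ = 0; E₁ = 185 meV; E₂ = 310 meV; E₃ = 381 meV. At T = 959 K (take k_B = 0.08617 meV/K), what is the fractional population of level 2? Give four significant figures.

k_BT = 0.08617 × 959 K = 82.6370 meV.
Eᵢ/kT = 0, 2.23871, 3.75135, 4.61053.
Z = Σ e^(−Eᵢ/kT) = e^(−0) + e^(−2.23871) + e^(−3.75135) + e^(−4.61053) = 1.00000 + 0.106596 + 0.0234860 + 0.00994655 = 1.14003.
P₂ = e^(−E₂/kT) / Z = 0.0234860/1.14003 = 0.02060.

0.02060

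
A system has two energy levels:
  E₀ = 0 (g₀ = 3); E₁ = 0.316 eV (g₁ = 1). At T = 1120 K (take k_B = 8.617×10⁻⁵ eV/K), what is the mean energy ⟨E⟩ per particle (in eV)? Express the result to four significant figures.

k_BT = 8.617×10⁻⁵ × 1120 K = 0.0965104 eV.
Eᵢ/kT = 0, 3.27426.
Z = Σ gᵢe^(−Eᵢ/kT) = 3·e^(−0) + 1·e^(−3.27426) = 3.00000 + 0.0378449 = 3.03784.
⟨E⟩ = Σ Eᵢ gᵢe^(−Eᵢ/kT) / Z = (0·3.00000 + 0.316·0.0378449) / 3.03784 = 0.003937 eV.

0.003937 eV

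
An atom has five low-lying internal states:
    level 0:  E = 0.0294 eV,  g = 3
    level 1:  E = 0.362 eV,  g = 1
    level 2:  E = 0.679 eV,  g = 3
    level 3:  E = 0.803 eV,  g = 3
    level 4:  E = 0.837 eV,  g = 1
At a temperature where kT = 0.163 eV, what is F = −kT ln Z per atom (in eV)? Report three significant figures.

-0.161 eV

Eᵢ/kT = 0.18037, 2.2209, 4.1656, 4.9264, 5.1350.
Z = Σ gᵢe^(−Eᵢ/kT) = 3·e^(−0.18037) + 1·e^(−2.2209) + 3·e^(−4.1656) + 3·e^(−4.9264) + 1·e^(−5.1350) = 2.5049 + 0.10851 + 0.046561 + 0.021758 + 0.0058871 = 2.6876.
F = −kT ln Z = −0.163 × ln(2.6876) = −0.163 × 0.98865 = -0.161 eV.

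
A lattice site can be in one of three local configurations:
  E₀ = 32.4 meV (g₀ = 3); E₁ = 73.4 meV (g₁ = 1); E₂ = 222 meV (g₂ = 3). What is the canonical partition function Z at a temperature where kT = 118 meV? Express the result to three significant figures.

Eᵢ/kT = 0.27458, 0.62203, 1.8814.
Z = Σ gᵢe^(−Eᵢ/kT) = 3·e^(−0.27458) + 1·e^(−0.62203) + 3·e^(−1.8814) = 2.2797 + 0.53685 + 0.45713 = 3.2737.

Z = 3.27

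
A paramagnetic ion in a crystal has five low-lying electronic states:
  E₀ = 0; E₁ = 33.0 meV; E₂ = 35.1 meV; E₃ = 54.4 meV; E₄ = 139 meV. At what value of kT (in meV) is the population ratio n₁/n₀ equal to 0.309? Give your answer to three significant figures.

28.1 meV

n₁/n₀ = exp[−(E₁−E₀)/kT] = 0.309.
⇒ (E₁−E₀)/kT = ln(1/0.309) = ln(3.2362) = 1.1744.
kT = 33.0 meV / 1.1744 = 28.1 meV.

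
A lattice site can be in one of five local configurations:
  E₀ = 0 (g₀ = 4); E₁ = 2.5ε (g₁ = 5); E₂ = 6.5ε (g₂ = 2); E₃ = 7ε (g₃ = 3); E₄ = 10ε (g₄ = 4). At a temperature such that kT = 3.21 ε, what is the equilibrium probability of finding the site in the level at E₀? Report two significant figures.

Eᵢ/kT = 0, 0.7788, 2.025, 2.181, 3.115.
Z = Σ gᵢe^(−Eᵢ/kT) = 4·e^(−0) + 5·e^(−0.7788) + 2·e^(−2.025) + 3·e^(−2.181) + 4·e^(−3.115) = 4.000 + 2.295 + 0.2640 + 0.3388 + 0.1775 = 7.075.
P₀ = g₀ e^(−E₀/kT) / Z = 4.000/7.075 = 0.57.

0.57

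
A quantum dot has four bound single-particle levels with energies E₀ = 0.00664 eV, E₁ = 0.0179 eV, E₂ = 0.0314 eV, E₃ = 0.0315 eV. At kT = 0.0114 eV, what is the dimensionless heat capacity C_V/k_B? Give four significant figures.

0.6089

Eᵢ/kT = 0.582456, 1.57018, 2.75439, 2.76316.
Z = Σ e^(−Eᵢ/kT) = e^(−0.582456) + e^(−1.57018) + e^(−2.75439) + e^(−2.76316) = 0.558525 + 0.208008 + 0.0636478 + 0.0630921 = 0.893273.
⟨E⟩ = 0.0127821 eV, ⟨E²⟩ = 0.000242513 eV².
C_V/k_B = (⟨E²⟩ − ⟨E⟩²)/(kT)² = (0.000242513 − 0.000163382)/0.000129960 = 0.6089.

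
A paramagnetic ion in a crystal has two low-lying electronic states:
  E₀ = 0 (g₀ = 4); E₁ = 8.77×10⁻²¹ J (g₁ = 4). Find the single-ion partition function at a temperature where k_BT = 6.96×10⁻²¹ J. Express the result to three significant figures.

Eᵢ/kT = 0, 1.2601.
Z = Σ gᵢe^(−Eᵢ/kT) = 4·e^(−0) + 4·e^(−1.2601) = 4.0000 + 1.1345 = 5.1345.

Z = 5.13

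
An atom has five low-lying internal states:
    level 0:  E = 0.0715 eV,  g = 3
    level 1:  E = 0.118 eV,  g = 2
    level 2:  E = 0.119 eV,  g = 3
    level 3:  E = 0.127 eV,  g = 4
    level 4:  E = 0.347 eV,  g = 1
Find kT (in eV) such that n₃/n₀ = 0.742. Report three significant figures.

0.0947 eV

n₃/n₀ = (g₃/g₀) exp[−(E₃−E₀)/kT] = 0.742.
⇒ (E₃−E₀)/kT = ln((4/3)/0.742) = ln(1.7969) = 0.58606.
kT = 0.0555 eV / 0.58606 = 0.0947 eV.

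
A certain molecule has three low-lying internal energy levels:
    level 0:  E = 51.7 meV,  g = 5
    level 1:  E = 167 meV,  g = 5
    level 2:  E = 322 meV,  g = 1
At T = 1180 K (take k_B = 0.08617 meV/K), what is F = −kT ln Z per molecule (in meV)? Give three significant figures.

k_BT = 0.08617 × 1180 K = 101.68 meV.
Eᵢ/kT = 0.50846, 1.6424, 3.1668.
Z = Σ gᵢe^(−Eᵢ/kT) = 5·e^(−0.50846) + 5·e^(−1.6424) + 1·e^(−3.1668) = 3.0071 + 0.96758 + 0.042138 = 4.0168.
F = −kT ln Z = −101.68 × ln(4.0168) = −101.68 × 1.3905 = -141 meV.

-141 meV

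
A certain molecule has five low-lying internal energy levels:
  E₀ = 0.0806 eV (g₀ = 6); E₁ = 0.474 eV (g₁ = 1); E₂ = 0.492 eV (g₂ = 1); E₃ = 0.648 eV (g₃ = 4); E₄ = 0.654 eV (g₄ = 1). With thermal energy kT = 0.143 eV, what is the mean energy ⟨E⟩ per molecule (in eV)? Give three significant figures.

Eᵢ/kT = 0.56364, 3.3147, 3.4406, 4.5315, 4.5734.
Z = Σ gᵢe^(−Eᵢ/kT) = 6·e^(−0.56364) + 1·e^(−3.3147) + 1·e^(−3.4406) + 4·e^(−4.5315) + 1·e^(−4.5734) = 3.4148 + 0.036345 + 0.032045 + 0.043058 + 0.010323 = 3.5366.
⟨E⟩ = Σ Eᵢ gᵢe^(−Eᵢ/kT) / Z = (0.0806·3.4148 + 0.474·0.036345 + 0.492·0.032045 + 0.648·0.043058 + 0.654·0.010323) / 3.5366 = 0.0970 eV.

0.0970 eV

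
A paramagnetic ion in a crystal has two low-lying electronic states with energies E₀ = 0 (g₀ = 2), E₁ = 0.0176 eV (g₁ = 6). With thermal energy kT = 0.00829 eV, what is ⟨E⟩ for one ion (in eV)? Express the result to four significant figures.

Eᵢ/kT = 0, 2.12304.
Z = Σ gᵢe^(−Eᵢ/kT) = 2·e^(−0) + 6·e^(−2.12304) = 2.00000 + 0.718004 = 2.71800.
⟨E⟩ = Σ Eᵢ gᵢe^(−Eᵢ/kT) / Z = (0·2.00000 + 0.0176·0.718004) / 2.71800 = 0.004649 eV.

0.004649 eV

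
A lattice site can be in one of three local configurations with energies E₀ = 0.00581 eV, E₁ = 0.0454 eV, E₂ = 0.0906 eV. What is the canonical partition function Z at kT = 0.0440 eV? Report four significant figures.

Eᵢ/kT = 0.132045, 1.03182, 2.05909.
Z = Σ e^(−Eᵢ/kT) = e^(−0.132045) + e^(−1.03182) + e^(−2.05909) = 0.876302 + 0.356358 + 0.127570 = 1.36023.

Z = 1.360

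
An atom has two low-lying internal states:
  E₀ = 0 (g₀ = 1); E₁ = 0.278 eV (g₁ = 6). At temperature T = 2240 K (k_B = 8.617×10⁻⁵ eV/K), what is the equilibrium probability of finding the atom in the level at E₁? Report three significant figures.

k_BT = 8.617×10⁻⁵ × 2240 K = 0.19302 eV.
Eᵢ/kT = 0, 1.4403.
Z = Σ gᵢe^(−Eᵢ/kT) = 1·e^(−0) + 6·e^(−1.4403) = 1.0000 + 1.4211 = 2.4211.
P₁ = g₁ e^(−E₁/kT) / Z = 1.4211/2.4211 = 0.587.

0.587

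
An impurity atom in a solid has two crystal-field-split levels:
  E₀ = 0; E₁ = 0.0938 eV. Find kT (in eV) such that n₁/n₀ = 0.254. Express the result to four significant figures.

n₁/n₀ = exp[−(E₁−E₀)/kT] = 0.254.
⇒ (E₁−E₀)/kT = ln(1/0.254) = ln(3.93701) = 1.37042.
kT = 0.0938 eV / 1.37042 = 0.06845 eV.

0.06845 eV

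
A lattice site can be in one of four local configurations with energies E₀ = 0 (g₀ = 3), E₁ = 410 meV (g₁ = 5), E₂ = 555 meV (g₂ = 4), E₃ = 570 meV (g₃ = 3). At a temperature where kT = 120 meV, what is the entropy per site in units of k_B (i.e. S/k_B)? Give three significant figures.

1.44

Eᵢ/kT = 0, 3.4167, 4.6250, 4.7500.
Z = Σ gᵢe^(−Eᵢ/kT) = 3·e^(−0) + 5·e^(−3.4167) + 4·e^(−4.6250) + 3·e^(−4.7500) = 3.0000 + 0.16410 + 0.039215 + 0.025955 = 3.2293.
⟨E⟩ = Σ EᵢPᵢ = 32.155 meV.
S/k_B = ln Z + ⟨E⟩/kT = ln(3.2293) + 32.155/120 = 1.1723 + 0.26796 = 1.44.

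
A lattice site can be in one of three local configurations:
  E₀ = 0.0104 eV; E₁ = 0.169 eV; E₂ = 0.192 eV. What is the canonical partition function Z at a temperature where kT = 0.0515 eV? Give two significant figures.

Z = 0.88

Eᵢ/kT = 0.2019, 3.282, 3.728.
Z = Σ e^(−Eᵢ/kT) = e^(−0.2019) + e^(−3.282) + e^(−3.728) = 0.8172 + 0.03755 + 0.02404 = 0.8788.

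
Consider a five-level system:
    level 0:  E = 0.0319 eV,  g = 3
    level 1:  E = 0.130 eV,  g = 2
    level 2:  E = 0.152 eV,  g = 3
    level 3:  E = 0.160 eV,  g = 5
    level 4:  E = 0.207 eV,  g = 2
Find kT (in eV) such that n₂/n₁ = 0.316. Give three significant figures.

0.0141 eV

n₂/n₁ = (g₂/g₁) exp[−(E₂−E₁)/kT] = 0.316.
⇒ (E₂−E₁)/kT = ln((3/2)/0.316) = ln(4.7468) = 1.5575.
kT = 0.022 eV / 1.5575 = 0.0141 eV.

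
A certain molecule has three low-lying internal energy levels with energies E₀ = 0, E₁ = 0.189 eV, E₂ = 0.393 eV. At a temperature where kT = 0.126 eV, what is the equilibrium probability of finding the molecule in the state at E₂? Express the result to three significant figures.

0.0349

Eᵢ/kT = 0, 1.5000, 3.1190.
Z = Σ e^(−Eᵢ/kT) = e^(−0) + e^(−1.5000) + e^(−3.1190) = 1.0000 + 0.22313 + 0.044201 = 1.2673.
P₂ = e^(−E₂/kT) / Z = 0.044201/1.2673 = 0.0349.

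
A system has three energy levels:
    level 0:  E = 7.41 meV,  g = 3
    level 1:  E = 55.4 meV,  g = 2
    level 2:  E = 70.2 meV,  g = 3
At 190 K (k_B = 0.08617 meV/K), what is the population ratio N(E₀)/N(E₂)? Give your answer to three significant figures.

k_BT = 0.08617 × 190 K = 16.372 meV.
n₀/n₂ = (g₀/g₂) exp[−(E₀−E₂)/kT] = (3/3) × exp(−(-62.79 meV)/(16.372 meV)) = (3/3) × exp(3.8352) = 46.3.

46.3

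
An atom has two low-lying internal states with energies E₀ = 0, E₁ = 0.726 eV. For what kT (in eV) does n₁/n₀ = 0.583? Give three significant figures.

n₁/n₀ = exp[−(E₁−E₀)/kT] = 0.583.
⇒ (E₁−E₀)/kT = ln(1/0.583) = ln(1.7153) = 0.53959.
kT = 0.726 eV / 0.53959 = 1.35 eV.

1.35 eV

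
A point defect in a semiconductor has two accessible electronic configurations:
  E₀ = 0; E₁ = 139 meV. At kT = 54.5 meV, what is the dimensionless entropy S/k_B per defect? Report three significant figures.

Eᵢ/kT = 0, 2.5505.
Z = Σ e^(−Eᵢ/kT) = e^(−0) + e^(−2.5505) = 1.0000 + 0.078043 = 1.0780.
⟨E⟩ = Σ EᵢPᵢ = 10.063 meV.
S/k_B = ln Z + ⟨E⟩/kT = ln(1.0780) + 10.063/54.5 = 0.075107 + 0.18464 = 0.260.

0.260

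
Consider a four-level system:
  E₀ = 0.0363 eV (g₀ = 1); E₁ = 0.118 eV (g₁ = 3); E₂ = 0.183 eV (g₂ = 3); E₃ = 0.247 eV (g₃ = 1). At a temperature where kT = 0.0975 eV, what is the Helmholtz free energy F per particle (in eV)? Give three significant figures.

-0.0734 eV

Eᵢ/kT = 0.37231, 1.2103, 1.8769, 2.5333.
Z = Σ gᵢe^(−Eᵢ/kT) = 1·e^(−0.37231) + 3·e^(−1.2103) + 3·e^(−1.8769) + 1·e^(−2.5333) = 0.68914 + 0.89432 + 0.45919 + 0.079397 = 2.1220.
F = −kT ln Z = −0.0975 × ln(2.1220) = −0.0975 × 0.75236 = -0.0734 eV.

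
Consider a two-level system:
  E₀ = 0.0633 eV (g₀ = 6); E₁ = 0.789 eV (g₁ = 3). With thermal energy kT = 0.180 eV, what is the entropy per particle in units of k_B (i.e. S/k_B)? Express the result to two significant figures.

1.8

Eᵢ/kT = 0.3517, 4.383.
Z = Σ gᵢe^(−Eᵢ/kT) = 6·e^(−0.3517) + 3·e^(−4.383) = 4.221 + 0.03746 = 4.258.
⟨E⟩ = Σ EᵢPᵢ = 0.06969 eV.
S/k_B = ln Z + ⟨E⟩/kT = ln(4.258) + 0.06969/0.180 = 1.449 + 0.3872 = 1.8.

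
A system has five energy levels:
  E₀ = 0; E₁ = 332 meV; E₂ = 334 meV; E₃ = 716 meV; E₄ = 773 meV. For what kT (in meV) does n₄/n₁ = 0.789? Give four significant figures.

n₄/n₁ = exp[−(E₄−E₁)/kT] = 0.789.
⇒ (E₄−E₁)/kT = ln(1/0.789) = ln(1.26743) = 0.236991.
kT = 441 meV / 0.236991 = 1861 meV.

1861 meV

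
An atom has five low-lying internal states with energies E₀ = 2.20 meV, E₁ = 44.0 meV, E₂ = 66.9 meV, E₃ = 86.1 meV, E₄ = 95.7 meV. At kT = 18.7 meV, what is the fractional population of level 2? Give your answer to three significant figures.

0.0272

Eᵢ/kT = 0.11765, 2.3529, 3.5775, 4.6043, 5.1176.
Z = Σ e^(−Eᵢ/kT) = e^(−0.11765) + e^(−2.3529) + e^(−3.5775) + e^(−4.6043) + e^(−5.1176) = 0.88901 + 0.095093 + 0.027945 + 0.010009 + 0.0059904 = 1.0280.
P₂ = e^(−E₂/kT) / Z = 0.027945/1.0280 = 0.0272.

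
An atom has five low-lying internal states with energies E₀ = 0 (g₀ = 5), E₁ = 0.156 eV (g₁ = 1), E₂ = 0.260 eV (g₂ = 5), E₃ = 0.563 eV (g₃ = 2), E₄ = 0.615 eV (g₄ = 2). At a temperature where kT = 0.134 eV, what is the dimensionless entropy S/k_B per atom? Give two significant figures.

2.1

Eᵢ/kT = 0, 1.164, 1.940, 4.201, 4.590.
Z = Σ gᵢe^(−Eᵢ/kT) = 5·e^(−0) + 1·e^(−1.164) + 5·e^(−1.940) + 2·e^(−4.201) + 2·e^(−4.590) = 5.000 + 0.3122 + 0.7185 + 0.02996 + 0.02031 = 6.081.
⟨E⟩ = Σ EᵢPᵢ = 0.04356 eV.
S/k_B = ln Z + ⟨E⟩/kT = ln(6.081) + 0.04356/0.134 = 1.805 + 0.3251 = 2.1.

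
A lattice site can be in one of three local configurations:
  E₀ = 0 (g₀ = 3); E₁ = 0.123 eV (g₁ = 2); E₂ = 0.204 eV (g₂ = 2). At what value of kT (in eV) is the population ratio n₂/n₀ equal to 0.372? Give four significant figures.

0.3497 eV

n₂/n₀ = (g₂/g₀) exp[−(E₂−E₀)/kT] = 0.372.
⇒ (E₂−E₀)/kT = ln((2/3)/0.372) = ln(1.79211) = 0.583394.
kT = 0.204 eV / 0.583394 = 0.3497 eV.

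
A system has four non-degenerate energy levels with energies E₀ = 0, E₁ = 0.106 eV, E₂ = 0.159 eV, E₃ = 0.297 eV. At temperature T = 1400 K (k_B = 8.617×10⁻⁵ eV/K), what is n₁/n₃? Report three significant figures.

k_BT = 8.617×10⁻⁵ × 1400 K = 0.12064 eV.
n₁/n₃ = exp[−(E₁−E₃)/kT] = exp(−(-0.191 eV)/(0.12064 eV)) = exp(1.5832) = 4.87.

4.87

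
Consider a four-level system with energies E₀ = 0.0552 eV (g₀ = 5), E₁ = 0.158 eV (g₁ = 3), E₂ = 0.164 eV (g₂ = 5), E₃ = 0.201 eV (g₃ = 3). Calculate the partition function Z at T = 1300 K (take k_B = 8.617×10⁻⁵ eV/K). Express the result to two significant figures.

Z = 5.4

k_BT = 8.617×10⁻⁵ × 1300 K = 0.1120 eV.
Eᵢ/kT = 0.4929, 1.411, 1.464, 1.795.
Z = Σ gᵢe^(−Eᵢ/kT) = 5·e^(−0.4929) + 3·e^(−1.411) + 5·e^(−1.464) + 3·e^(−1.795) = 3.054 + 0.7317 + 1.157 + 0.4984 = 5.441.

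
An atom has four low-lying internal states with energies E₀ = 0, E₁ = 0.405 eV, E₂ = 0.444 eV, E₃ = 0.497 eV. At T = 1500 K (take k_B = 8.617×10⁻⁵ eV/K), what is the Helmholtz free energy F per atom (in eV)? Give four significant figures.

-0.01199 eV

k_BT = 8.617×10⁻⁵ × 1500 K = 0.129255 eV.
Eᵢ/kT = 0, 3.13334, 3.43507, 3.84511.
Z = Σ e^(−Eᵢ/kT) = e^(−0) + e^(−3.13334) + e^(−3.43507) + e^(−3.84511) = 1.00000 + 0.0435720 + 0.0322232 + 0.0213840 = 1.09718.
F = −kT ln Z = −0.129255 × ln(1.09718) = −0.129255 × 0.0927433 = -0.01199 eV.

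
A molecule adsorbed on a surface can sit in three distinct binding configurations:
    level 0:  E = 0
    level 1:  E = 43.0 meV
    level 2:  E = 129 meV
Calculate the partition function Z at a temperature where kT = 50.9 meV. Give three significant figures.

Eᵢ/kT = 0, 0.84479, 2.5344.
Z = Σ e^(−Eᵢ/kT) = e^(−0) + e^(−0.84479) + e^(−2.5344) = 1.0000 + 0.42965 + 0.079309 = 1.5090.

Z = 1.51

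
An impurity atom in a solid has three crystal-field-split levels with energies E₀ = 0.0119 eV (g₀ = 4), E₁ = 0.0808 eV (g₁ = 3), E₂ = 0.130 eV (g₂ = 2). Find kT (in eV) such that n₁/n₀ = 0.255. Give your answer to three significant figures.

n₁/n₀ = (g₁/g₀) exp[−(E₁−E₀)/kT] = 0.255.
⇒ (E₁−E₀)/kT = ln((3/4)/0.255) = ln(2.9412) = 1.0788.
kT = 0.0689 eV / 1.0788 = 0.0639 eV.

0.0639 eV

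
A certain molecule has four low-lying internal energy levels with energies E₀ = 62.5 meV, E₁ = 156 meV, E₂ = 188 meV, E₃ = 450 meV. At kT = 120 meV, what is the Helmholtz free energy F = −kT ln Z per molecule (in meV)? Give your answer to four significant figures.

Eᵢ/kT = 0.520833, 1.30000, 1.56667, 3.75000.
Z = Σ e^(−Eᵢ/kT) = e^(−0.520833) + e^(−1.30000) + e^(−1.56667) + e^(−3.75000) = 0.594026 + 0.272532 + 0.208739 + 0.0235177 = 1.09881.
F = −kT ln Z = −120 × ln(1.09881) = −120 × 0.0942278 = -11.31 meV.

-11.31 meV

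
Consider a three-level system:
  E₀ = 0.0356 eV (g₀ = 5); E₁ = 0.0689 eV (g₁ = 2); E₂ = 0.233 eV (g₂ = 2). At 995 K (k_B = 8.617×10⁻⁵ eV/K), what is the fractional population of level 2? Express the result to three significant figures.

0.0305

k_BT = 8.617×10⁻⁵ × 995 K = 0.085739 eV.
Eᵢ/kT = 0.41521, 0.80360, 2.7175.
Z = Σ gᵢe^(−Eᵢ/kT) = 5·e^(−0.41521) + 2·e^(−0.80360) + 2·e^(−2.7175) = 3.3010 + 0.89543 + 0.13208 = 4.3285.
P₂ = g₂ e^(−E₂/kT) / Z = 0.13208/4.3285 = 0.0305.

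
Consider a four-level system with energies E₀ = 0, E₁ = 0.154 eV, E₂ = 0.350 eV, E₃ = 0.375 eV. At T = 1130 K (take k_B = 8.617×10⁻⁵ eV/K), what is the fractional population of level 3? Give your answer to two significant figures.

0.017

k_BT = 8.617×10⁻⁵ × 1130 K = 0.09737 eV.
Eᵢ/kT = 0, 1.582, 3.595, 3.851.
Z = Σ e^(−Eᵢ/kT) = e^(−0) + e^(−1.582) + e^(−3.595) + e^(−3.851) = 1.000 + 0.2056 + 0.02746 + 0.02126 = 1.254.
P₃ = e^(−E₃/kT) / Z = 0.02126/1.254 = 0.017.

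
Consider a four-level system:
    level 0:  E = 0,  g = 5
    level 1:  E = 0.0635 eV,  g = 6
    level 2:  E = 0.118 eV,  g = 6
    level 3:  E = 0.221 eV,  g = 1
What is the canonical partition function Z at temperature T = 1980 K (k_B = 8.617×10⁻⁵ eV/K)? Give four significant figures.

Z = 12.41

k_BT = 8.617×10⁻⁵ × 1980 K = 0.170617 eV.
Eᵢ/kT = 0, 0.372179, 0.691608, 1.29530.
Z = Σ gᵢe^(−Eᵢ/kT) = 5·e^(−0) + 6·e^(−0.372179) + 6·e^(−0.691608) + 1·e^(−1.29530) = 5.00000 + 4.13539 + 3.00462 + 0.273816 = 12.4138.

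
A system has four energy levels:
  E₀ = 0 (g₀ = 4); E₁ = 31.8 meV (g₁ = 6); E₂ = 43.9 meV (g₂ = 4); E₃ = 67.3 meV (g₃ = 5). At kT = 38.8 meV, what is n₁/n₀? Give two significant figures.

n₁/n₀ = (g₁/g₀) exp[−(E₁−E₀)/kT] = (6/4) × exp(−(31.8 meV)/(38.8 meV)) = (6/4) × exp(-0.8196) = 0.66.

0.66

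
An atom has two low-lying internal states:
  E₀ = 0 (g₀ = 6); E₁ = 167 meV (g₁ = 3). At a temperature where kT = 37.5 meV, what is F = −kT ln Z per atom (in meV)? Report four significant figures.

Eᵢ/kT = 0, 4.45333.
Z = Σ gᵢe^(−Eᵢ/kT) = 6·e^(−0) + 3·e^(−4.45333) = 6.00000 + 0.0349192 = 6.03492.
F = −kT ln Z = −37.5 × ln(6.03492) = −37.5 × 1.79756 = -67.41 meV.

-67.41 meV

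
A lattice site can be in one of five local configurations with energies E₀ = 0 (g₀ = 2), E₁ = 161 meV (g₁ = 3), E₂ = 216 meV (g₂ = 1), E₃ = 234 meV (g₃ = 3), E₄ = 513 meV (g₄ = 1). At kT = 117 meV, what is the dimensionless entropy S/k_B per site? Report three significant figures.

1.86

Eᵢ/kT = 0, 1.3761, 1.8462, 2.0000, 4.3846.
Z = Σ gᵢe^(−Eᵢ/kT) = 2·e^(−0) + 3·e^(−1.3761) + 1·e^(−1.8462) + 3·e^(−2.0000) + 1·e^(−4.3846) = 2.0000 + 0.75768 + 0.15784 + 0.40601 + 0.012468 = 3.3340.
⟨E⟩ = Σ EᵢPᵢ = 77.229 meV.
S/k_B = ln Z + ⟨E⟩/kT = ln(3.3340) + 77.229/117 = 1.2042 + 0.66008 = 1.86.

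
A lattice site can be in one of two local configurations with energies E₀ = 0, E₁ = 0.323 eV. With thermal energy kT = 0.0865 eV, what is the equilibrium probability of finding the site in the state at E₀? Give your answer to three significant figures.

0.977

Eᵢ/kT = 0, 3.7341.
Z = Σ e^(−Eᵢ/kT) = e^(−0) + e^(−3.7341) = 1.0000 + 0.023895 = 1.0239.
P₀ = e^(−E₀/kT) / Z = 1.0000/1.0239 = 0.977.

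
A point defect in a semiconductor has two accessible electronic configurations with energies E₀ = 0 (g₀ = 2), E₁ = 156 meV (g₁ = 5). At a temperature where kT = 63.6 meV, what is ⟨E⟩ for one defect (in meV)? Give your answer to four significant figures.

27.62 meV

Eᵢ/kT = 0, 2.45283.
Z = Σ gᵢe^(−Eᵢ/kT) = 2·e^(−0) + 5·e^(−2.45283) = 2.00000 + 0.430249 = 2.43025.
⟨E⟩ = Σ Eᵢ gᵢe^(−Eᵢ/kT) / Z = (0·2.00000 + 156·0.430249) / 2.43025 = 27.62 meV.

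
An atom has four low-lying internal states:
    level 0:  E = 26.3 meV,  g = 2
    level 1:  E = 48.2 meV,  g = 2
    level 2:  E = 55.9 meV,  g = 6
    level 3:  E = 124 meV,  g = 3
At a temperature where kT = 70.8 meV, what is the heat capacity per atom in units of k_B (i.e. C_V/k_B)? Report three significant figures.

0.129

Eᵢ/kT = 0.37147, 0.68079, 0.78955, 1.7514.
Z = Σ gᵢe^(−Eᵢ/kT) = 2·e^(−0.37147) + 2·e^(−0.68079) + 6·e^(−0.78955) + 3·e^(−1.7514) = 1.3794 + 1.0124 + 2.7243 + 0.52059 = 5.6367.
⟨E⟩ = 53.563 meV, ⟨E²⟩ = 3516.9 meV².
C_V/k_B = (⟨E²⟩ − ⟨E⟩²)/(kT)² = (3516.9 − 2869.0)/5012.6 = 0.129.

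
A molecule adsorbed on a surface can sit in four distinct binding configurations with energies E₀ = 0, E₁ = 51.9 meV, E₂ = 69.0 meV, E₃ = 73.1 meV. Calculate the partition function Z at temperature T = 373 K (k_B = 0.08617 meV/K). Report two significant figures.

k_BT = 0.08617 × 373 K = 32.14 meV.
Eᵢ/kT = 0, 1.615, 2.147, 2.274.
Z = Σ e^(−Eᵢ/kT) = e^(−0) + e^(−1.615) + e^(−2.147) + e^(−2.274) = 1.000 + 0.1989 + 0.1168 + 0.1029 = 1.419.

Z = 1.4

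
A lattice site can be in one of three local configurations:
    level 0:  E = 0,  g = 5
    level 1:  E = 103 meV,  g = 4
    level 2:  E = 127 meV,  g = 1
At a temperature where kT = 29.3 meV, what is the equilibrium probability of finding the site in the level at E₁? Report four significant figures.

Eᵢ/kT = 0, 3.51536, 4.33447.
Z = Σ gᵢe^(−Eᵢ/kT) = 5·e^(−0) + 4·e^(−3.51536) + 1·e^(−4.33447) = 5.00000 + 0.118948 + 0.0131088 = 5.13206.
P₁ = g₁ e^(−E₁/kT) / Z = 0.118948/5.13206 = 0.02318.

0.02318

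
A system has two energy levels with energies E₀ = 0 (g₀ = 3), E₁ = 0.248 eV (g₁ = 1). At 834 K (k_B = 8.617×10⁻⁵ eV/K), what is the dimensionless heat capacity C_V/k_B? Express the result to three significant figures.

0.123

k_BT = 8.617×10⁻⁵ × 834 K = 0.071866 eV.
Eᵢ/kT = 0, 3.4509.
Z = Σ gᵢe^(−Eᵢ/kT) = 3·e^(−0) + 1·e^(−3.4509) = 3.0000 + 0.031717 = 3.0317.
⟨E⟩ = 0.0025945 eV, ⟨E²⟩ = 0.00064344 eV².
C_V/k_B = (⟨E²⟩ − ⟨E⟩²)/(kT)² = (0.00064344 − 0.0000067314)/0.0051647 = 0.123.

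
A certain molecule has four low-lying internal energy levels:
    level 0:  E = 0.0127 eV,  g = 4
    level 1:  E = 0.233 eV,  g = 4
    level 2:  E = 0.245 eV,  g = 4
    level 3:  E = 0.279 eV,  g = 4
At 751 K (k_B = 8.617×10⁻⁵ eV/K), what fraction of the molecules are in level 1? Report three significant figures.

k_BT = 8.617×10⁻⁵ × 751 K = 0.064714 eV.
Eᵢ/kT = 0.19625, 3.6005, 3.7859, 4.3113.
Z = Σ gᵢe^(−Eᵢ/kT) = 4·e^(−0.19625) + 4·e^(−3.6005) + 4·e^(−3.7859) + 4·e^(−4.3113) = 3.2872 + 0.10924 + 0.090754 + 0.053664 = 3.5409.
P₁ = g₁ e^(−E₁/kT) / Z = 0.10924/3.5409 = 0.0309.

0.0309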